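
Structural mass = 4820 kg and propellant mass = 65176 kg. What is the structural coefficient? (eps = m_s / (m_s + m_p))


eps = 4820 / (4820 + 65176) = 0.0689

0.0689


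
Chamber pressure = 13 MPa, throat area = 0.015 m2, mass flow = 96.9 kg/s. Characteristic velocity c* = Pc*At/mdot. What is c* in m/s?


c* = 13e6 * 0.015 / 96.9 = 2012 m/s

2012 m/s


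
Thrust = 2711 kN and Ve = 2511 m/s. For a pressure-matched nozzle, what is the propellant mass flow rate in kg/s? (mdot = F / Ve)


mdot = F / Ve = 2711000 / 2511 = 1079.6 kg/s

1079.6 kg/s


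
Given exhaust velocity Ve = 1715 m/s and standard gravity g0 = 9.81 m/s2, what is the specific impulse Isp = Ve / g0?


Isp = Ve / g0 = 1715 / 9.81 = 174.8 s

174.8 s


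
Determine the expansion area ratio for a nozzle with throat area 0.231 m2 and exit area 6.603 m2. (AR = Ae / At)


AR = 6.603 / 0.231 = 28.6

28.6


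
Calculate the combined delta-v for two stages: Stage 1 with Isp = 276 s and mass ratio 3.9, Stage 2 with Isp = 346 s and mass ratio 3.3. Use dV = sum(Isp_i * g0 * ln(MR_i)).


dV1 = 276 * 9.81 * ln(3.9) = 3684.9 m/s
dV2 = 346 * 9.81 * ln(3.3) = 4052.5 m/s
Total dV = 3684.9 + 4052.5 = 7737.4 m/s ~ 7737 m/s

7737 m/s


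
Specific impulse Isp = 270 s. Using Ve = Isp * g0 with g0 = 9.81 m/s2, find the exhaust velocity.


Ve = Isp * g0 = 270 * 9.81 = 2648.7 m/s

2648.7 m/s


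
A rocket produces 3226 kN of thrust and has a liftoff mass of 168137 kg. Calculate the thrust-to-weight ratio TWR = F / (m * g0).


TWR = 3226000 / (168137 * 9.81) = 1.96

1.96


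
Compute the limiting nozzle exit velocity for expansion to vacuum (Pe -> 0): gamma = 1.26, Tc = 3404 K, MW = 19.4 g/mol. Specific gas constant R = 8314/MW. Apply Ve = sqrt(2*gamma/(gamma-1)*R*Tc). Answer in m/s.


R = 8314 / 19.4 = 428.56 J/(kg.K)
Ve = sqrt(2 * 1.26 / (1.26 - 1) * 428.56 * 3404) = 3760 m/s

3760 m/s


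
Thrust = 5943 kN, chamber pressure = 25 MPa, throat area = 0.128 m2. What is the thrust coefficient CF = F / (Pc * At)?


CF = 5943000 / (25e6 * 0.128) = 1.86

1.86


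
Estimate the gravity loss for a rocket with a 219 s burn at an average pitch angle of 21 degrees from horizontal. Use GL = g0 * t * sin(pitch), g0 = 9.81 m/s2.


GL = 9.81 * 219 * sin(21 deg) = 770 m/s

770 m/s


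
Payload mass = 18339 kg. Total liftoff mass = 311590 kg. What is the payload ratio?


PR = 18339 / 311590 = 0.0589

0.0589


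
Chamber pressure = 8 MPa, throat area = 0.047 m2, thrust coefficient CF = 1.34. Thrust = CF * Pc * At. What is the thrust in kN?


F = 1.34 * 8e6 * 0.047 = 503840.0 N = 503.8 kN

503.8 kN


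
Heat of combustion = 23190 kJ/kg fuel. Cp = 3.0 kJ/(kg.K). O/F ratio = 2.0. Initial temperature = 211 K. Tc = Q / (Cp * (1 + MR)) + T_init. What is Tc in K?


Tc = 23190 / (3.0 * (1 + 2.0)) + 211 = 2788 K

2788 K


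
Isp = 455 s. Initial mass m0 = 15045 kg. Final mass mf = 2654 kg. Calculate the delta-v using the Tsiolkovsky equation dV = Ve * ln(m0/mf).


Ve = 455 * 9.81 = 4463.55 m/s
dV = 4463.55 * ln(15045/2654) = 7744 m/s

7744 m/s


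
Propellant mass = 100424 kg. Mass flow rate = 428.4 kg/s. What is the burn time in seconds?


tb = 100424 / 428.4 = 234.4 s

234.4 s


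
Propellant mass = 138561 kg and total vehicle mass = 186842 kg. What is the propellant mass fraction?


PMF = 138561 / 186842 = 0.742

0.742


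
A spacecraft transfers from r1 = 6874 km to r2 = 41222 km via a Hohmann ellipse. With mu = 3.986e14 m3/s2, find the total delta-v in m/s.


V1 = sqrt(mu/r1) = 7614.89 m/s
dV1 = V1*(sqrt(2*r2/(r1+r2)) - 1) = 2354.96 m/s
V2 = sqrt(mu/r2) = 3109.6 m/s
dV2 = V2*(1 - sqrt(2*r1/(r1+r2))) = 1447.07 m/s
Total dV = 3802 m/s

3802 m/s


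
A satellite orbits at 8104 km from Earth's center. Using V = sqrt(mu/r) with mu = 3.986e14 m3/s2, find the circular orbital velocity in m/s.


V = sqrt(3.986e14 / 8104000) = 7013 m/s

7013 m/s


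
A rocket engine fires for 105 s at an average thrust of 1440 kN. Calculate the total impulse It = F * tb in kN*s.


It = 1440 * 105 = 151200 kN*s

151200 kN*s


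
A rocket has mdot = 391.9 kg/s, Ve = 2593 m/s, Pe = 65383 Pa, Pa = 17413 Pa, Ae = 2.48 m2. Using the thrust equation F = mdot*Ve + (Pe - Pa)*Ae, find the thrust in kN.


F = 391.9 * 2593 + (65383 - 17413) * 2.48 = 1.1352e+06 N = 1135.2 kN

1135.2 kN


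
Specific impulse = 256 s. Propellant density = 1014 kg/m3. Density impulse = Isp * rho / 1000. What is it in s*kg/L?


rho*Isp = 256 * 1014 / 1000 = 260 s*kg/L

260 s*kg/L


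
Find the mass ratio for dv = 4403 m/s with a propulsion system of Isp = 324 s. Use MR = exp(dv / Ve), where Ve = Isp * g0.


Ve = 324 * 9.81 = 3178.44 m/s
MR = exp(4403 / 3178.44) = 3.996

3.996


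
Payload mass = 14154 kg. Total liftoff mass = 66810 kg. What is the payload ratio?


PR = 14154 / 66810 = 0.2119

0.2119


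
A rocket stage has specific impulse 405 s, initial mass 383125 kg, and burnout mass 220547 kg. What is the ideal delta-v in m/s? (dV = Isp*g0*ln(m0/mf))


Ve = 405 * 9.81 = 3973.05 m/s
dV = 3973.05 * ln(383125/220547) = 2194 m/s

2194 m/s


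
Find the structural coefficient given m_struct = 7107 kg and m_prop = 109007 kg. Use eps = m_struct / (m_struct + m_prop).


eps = 7107 / (7107 + 109007) = 0.0612

0.0612


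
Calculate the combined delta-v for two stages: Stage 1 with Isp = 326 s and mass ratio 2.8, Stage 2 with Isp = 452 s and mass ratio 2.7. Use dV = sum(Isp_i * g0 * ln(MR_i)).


dV1 = 326 * 9.81 * ln(2.8) = 3292.8 m/s
dV2 = 452 * 9.81 * ln(2.7) = 4404.2 m/s
Total dV = 3292.8 + 4404.2 = 7697.0 m/s ~ 7697 m/s

7697 m/s


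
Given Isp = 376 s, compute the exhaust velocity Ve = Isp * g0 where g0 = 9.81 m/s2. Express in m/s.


Ve = Isp * g0 = 376 * 9.81 = 3688.6 m/s

3688.6 m/s


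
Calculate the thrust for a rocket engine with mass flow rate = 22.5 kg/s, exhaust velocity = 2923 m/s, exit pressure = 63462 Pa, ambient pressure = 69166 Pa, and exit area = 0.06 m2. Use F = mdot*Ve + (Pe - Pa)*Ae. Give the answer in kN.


F = 22.5 * 2923 + (63462 - 69166) * 0.06 = 65425.0 N = 65.4 kN

65.4 kN


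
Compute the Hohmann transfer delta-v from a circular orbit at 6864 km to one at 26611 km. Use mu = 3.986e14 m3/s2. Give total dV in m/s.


V1 = sqrt(mu/r1) = 7620.44 m/s
dV1 = V1*(sqrt(2*r2/(r1+r2)) - 1) = 1988.28 m/s
V2 = sqrt(mu/r2) = 3870.24 m/s
dV2 = V2*(1 - sqrt(2*r1/(r1+r2))) = 1391.78 m/s
Total dV = 3380 m/s

3380 m/s


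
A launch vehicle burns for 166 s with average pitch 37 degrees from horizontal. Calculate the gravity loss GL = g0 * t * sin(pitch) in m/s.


GL = 9.81 * 166 * sin(37 deg) = 980 m/s

980 m/s


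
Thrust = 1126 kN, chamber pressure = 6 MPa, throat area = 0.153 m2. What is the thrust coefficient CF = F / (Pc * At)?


CF = 1126000 / (6e6 * 0.153) = 1.23

1.23


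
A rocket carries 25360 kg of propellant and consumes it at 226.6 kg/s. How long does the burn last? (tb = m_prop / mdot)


tb = 25360 / 226.6 = 111.9 s

111.9 s


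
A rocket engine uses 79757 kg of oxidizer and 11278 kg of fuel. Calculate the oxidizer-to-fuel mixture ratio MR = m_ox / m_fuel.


MR = 79757 / 11278 = 7.07

7.07


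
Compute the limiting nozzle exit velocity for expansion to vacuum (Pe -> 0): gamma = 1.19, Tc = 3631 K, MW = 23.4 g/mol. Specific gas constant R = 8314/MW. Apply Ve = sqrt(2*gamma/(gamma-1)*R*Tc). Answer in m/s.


R = 8314 / 23.4 = 355.3 J/(kg.K)
Ve = sqrt(2 * 1.19 / (1.19 - 1) * 355.3 * 3631) = 4020 m/s

4020 m/s


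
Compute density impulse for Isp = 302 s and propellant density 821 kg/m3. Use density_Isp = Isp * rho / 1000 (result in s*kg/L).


rho*Isp = 302 * 821 / 1000 = 248 s*kg/L

248 s*kg/L


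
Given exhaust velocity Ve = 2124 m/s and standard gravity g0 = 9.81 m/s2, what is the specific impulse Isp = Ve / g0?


Isp = Ve / g0 = 2124 / 9.81 = 216.5 s

216.5 s


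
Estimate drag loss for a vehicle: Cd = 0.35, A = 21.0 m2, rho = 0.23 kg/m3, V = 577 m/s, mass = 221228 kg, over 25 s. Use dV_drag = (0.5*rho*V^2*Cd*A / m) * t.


D = 0.5 * 0.23 * 577^2 * 0.35 * 21.0 = 281408.24 N
a = 281408.24 / 221228 = 1.272 m/s2
dV = 1.272 * 25 = 31.8 m/s

31.8 m/s


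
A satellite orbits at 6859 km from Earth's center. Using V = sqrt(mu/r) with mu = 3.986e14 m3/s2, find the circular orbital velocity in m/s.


V = sqrt(3.986e14 / 6859000) = 7623 m/s

7623 m/s


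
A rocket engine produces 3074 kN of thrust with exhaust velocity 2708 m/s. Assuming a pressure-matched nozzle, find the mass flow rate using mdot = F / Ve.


mdot = F / Ve = 3074000 / 2708 = 1135.2 kg/s

1135.2 kg/s


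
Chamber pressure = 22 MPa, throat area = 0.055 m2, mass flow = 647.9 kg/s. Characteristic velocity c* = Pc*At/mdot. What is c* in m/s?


c* = 22e6 * 0.055 / 647.9 = 1868 m/s

1868 m/s


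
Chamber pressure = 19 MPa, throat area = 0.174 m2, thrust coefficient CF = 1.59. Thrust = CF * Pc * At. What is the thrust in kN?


F = 1.59 * 19e6 * 0.174 = 5.2565e+06 N = 5256.5 kN

5256.5 kN


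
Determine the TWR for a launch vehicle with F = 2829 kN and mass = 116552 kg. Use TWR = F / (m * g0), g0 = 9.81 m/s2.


TWR = 2829000 / (116552 * 9.81) = 2.47

2.47


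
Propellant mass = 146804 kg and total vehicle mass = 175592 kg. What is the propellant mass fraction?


PMF = 146804 / 175592 = 0.836

0.836


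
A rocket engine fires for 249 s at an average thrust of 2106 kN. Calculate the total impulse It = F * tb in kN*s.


It = 2106 * 249 = 524394 kN*s

524394 kN*s


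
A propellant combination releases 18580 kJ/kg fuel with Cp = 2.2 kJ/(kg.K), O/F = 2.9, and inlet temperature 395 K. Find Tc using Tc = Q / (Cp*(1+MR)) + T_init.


Tc = 18580 / (2.2 * (1 + 2.9)) + 395 = 2561 K

2561 K


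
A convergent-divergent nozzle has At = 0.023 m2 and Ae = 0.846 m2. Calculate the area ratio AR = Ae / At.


AR = 0.846 / 0.023 = 36.8

36.8


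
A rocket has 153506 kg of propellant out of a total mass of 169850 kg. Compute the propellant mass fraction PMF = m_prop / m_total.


PMF = 153506 / 169850 = 0.904

0.904


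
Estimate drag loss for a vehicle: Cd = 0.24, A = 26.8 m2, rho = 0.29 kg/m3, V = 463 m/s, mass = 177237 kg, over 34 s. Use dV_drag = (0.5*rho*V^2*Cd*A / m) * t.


D = 0.5 * 0.29 * 463^2 * 0.24 * 26.8 = 199929.1 N
a = 199929.1 / 177237 = 1.128 m/s2
dV = 1.128 * 34 = 38.4 m/s

38.4 m/s


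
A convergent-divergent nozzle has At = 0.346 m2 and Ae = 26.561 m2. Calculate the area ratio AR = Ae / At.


AR = 26.561 / 0.346 = 76.8

76.8


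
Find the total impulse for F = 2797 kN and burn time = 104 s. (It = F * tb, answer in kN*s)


It = 2797 * 104 = 290888 kN*s

290888 kN*s


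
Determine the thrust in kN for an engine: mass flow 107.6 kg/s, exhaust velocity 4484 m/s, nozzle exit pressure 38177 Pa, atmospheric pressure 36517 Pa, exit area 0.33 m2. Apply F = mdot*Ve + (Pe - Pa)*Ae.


F = 107.6 * 4484 + (38177 - 36517) * 0.33 = 483026.0 N = 483.0 kN

483.0 kN


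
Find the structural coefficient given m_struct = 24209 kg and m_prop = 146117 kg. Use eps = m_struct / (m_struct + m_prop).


eps = 24209 / (24209 + 146117) = 0.1421

0.1421


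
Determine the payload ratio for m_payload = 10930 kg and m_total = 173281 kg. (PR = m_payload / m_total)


PR = 10930 / 173281 = 0.0631

0.0631


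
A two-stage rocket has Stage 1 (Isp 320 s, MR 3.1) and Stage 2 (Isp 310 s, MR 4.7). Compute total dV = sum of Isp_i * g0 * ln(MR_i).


dV1 = 320 * 9.81 * ln(3.1) = 3551.7 m/s
dV2 = 310 * 9.81 * ln(4.7) = 4706.3 m/s
Total dV = 3551.7 + 4706.3 = 8258.0 m/s ~ 8258 m/s

8258 m/s


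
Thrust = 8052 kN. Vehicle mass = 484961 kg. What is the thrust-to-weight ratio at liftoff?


TWR = 8052000 / (484961 * 9.81) = 1.69

1.69


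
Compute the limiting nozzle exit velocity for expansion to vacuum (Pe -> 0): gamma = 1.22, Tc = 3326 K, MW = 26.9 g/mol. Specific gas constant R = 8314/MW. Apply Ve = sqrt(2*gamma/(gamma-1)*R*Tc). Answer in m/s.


R = 8314 / 26.9 = 309.07 J/(kg.K)
Ve = sqrt(2 * 1.22 / (1.22 - 1) * 309.07 * 3326) = 3377 m/s

3377 m/s


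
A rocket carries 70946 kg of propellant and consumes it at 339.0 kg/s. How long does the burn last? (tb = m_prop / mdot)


tb = 70946 / 339.0 = 209.3 s

209.3 s


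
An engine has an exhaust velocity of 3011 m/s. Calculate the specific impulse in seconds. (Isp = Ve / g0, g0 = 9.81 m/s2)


Isp = Ve / g0 = 3011 / 9.81 = 306.9 s

306.9 s


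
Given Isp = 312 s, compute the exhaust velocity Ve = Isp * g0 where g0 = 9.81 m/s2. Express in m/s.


Ve = Isp * g0 = 312 * 9.81 = 3060.7 m/s

3060.7 m/s


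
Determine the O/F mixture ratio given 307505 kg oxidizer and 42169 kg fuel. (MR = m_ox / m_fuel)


MR = 307505 / 42169 = 7.29

7.29


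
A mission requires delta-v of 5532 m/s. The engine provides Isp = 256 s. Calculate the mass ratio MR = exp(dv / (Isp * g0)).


Ve = 256 * 9.81 = 2511.36 m/s
MR = exp(5532 / 2511.36) = 9.05

9.05


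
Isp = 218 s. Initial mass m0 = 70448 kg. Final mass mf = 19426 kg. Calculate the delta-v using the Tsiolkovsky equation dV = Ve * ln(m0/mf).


Ve = 218 * 9.81 = 2138.58 m/s
dV = 2138.58 * ln(70448/19426) = 2755 m/s

2755 m/s


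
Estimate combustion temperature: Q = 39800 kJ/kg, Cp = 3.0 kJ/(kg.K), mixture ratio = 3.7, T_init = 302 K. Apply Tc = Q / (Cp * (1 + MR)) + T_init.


Tc = 39800 / (3.0 * (1 + 3.7)) + 302 = 3125 K

3125 K


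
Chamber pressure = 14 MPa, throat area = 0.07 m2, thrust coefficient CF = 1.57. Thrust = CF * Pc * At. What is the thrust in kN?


F = 1.57 * 14e6 * 0.07 = 1.5386e+06 N = 1538.6 kN

1538.6 kN


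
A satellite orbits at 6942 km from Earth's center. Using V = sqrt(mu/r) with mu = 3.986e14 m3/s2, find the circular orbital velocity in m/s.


V = sqrt(3.986e14 / 6942000) = 7578 m/s

7578 m/s


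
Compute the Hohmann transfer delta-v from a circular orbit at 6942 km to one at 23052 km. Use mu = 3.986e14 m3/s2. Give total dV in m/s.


V1 = sqrt(mu/r1) = 7577.51 m/s
dV1 = V1*(sqrt(2*r2/(r1+r2)) - 1) = 1817.1 m/s
V2 = sqrt(mu/r2) = 4158.29 m/s
dV2 = V2*(1 - sqrt(2*r1/(r1+r2))) = 1329.15 m/s
Total dV = 3146 m/s

3146 m/s


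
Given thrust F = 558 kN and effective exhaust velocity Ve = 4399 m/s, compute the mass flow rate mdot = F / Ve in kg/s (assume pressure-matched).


mdot = F / Ve = 558000 / 4399 = 126.8 kg/s

126.8 kg/s


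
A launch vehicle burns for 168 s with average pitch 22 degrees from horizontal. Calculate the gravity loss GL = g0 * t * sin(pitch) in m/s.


GL = 9.81 * 168 * sin(22 deg) = 617 m/s

617 m/s


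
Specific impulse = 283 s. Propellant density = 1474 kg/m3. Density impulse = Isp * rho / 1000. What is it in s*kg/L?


rho*Isp = 283 * 1474 / 1000 = 417 s*kg/L

417 s*kg/L


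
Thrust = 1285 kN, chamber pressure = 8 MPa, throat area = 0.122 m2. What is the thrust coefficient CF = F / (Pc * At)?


CF = 1285000 / (8e6 * 0.122) = 1.32

1.32


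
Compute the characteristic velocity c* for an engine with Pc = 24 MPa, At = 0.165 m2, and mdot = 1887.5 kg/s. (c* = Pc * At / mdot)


c* = 24e6 * 0.165 / 1887.5 = 2098 m/s

2098 m/s


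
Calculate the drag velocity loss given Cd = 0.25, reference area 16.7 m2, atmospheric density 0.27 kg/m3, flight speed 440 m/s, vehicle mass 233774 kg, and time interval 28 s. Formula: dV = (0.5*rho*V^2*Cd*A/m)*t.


D = 0.5 * 0.27 * 440^2 * 0.25 * 16.7 = 109117.8 N
a = 109117.8 / 233774 = 0.4668 m/s2
dV = 0.4668 * 28 = 13.1 m/s

13.1 m/s


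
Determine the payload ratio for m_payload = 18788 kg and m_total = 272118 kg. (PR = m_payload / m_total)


PR = 18788 / 272118 = 0.069

0.069


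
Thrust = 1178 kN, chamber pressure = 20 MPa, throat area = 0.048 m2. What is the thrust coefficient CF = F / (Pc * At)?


CF = 1178000 / (20e6 * 0.048) = 1.23

1.23


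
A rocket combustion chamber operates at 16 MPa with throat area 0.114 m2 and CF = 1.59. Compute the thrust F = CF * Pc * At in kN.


F = 1.59 * 16e6 * 0.114 = 2.9002e+06 N = 2900.2 kN

2900.2 kN


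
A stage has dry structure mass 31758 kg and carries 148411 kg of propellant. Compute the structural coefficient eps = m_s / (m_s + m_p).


eps = 31758 / (31758 + 148411) = 0.1763

0.1763


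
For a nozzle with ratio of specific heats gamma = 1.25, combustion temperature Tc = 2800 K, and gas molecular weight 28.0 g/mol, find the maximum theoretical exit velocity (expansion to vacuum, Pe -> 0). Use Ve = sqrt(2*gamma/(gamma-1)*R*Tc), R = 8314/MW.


R = 8314 / 28.0 = 296.93 J/(kg.K)
Ve = sqrt(2 * 1.25 / (1.25 - 1) * 296.93 * 2800) = 2883 m/s

2883 m/s


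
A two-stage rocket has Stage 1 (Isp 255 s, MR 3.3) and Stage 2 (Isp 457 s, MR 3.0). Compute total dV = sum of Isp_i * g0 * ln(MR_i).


dV1 = 255 * 9.81 * ln(3.3) = 2986.7 m/s
dV2 = 457 * 9.81 * ln(3.0) = 4925.3 m/s
Total dV = 2986.7 + 4925.3 = 7912.0 m/s ~ 7912 m/s

7912 m/s


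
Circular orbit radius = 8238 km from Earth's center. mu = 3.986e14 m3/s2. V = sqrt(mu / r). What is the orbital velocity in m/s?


V = sqrt(3.986e14 / 8238000) = 6956 m/s

6956 m/s


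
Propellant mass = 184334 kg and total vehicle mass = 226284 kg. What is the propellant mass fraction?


PMF = 184334 / 226284 = 0.815

0.815


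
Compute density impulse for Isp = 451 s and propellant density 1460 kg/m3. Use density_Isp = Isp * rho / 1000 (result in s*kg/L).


rho*Isp = 451 * 1460 / 1000 = 658 s*kg/L

658 s*kg/L


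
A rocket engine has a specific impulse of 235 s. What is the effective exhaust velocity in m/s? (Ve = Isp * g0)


Ve = Isp * g0 = 235 * 9.81 = 2305.3 m/s

2305.3 m/s


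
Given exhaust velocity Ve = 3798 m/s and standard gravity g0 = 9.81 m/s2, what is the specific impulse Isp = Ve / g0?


Isp = Ve / g0 = 3798 / 9.81 = 387.2 s

387.2 s


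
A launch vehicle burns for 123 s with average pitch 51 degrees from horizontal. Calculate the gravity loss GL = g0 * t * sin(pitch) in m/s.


GL = 9.81 * 123 * sin(51 deg) = 938 m/s

938 m/s


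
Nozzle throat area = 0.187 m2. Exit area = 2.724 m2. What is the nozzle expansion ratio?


AR = 2.724 / 0.187 = 14.6

14.6


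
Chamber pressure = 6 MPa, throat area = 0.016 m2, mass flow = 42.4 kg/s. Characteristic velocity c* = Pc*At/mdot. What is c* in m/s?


c* = 6e6 * 0.016 / 42.4 = 2264 m/s

2264 m/s


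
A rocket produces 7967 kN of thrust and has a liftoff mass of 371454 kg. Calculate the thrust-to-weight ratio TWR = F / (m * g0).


TWR = 7967000 / (371454 * 9.81) = 2.19

2.19


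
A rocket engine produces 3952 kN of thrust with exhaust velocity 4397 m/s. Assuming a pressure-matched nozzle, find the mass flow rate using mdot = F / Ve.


mdot = F / Ve = 3952000 / 4397 = 898.8 kg/s

898.8 kg/s


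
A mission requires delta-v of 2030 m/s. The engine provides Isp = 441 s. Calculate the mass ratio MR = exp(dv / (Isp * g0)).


Ve = 441 * 9.81 = 4326.21 m/s
MR = exp(2030 / 4326.21) = 1.599

1.599


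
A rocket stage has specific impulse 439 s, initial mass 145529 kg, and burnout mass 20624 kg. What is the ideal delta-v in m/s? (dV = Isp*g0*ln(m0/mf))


Ve = 439 * 9.81 = 4306.59 m/s
dV = 4306.59 * ln(145529/20624) = 8415 m/s

8415 m/s


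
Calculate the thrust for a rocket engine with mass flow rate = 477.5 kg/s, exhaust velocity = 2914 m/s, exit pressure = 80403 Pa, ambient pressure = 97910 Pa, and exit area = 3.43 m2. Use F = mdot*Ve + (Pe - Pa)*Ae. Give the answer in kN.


F = 477.5 * 2914 + (80403 - 97910) * 3.43 = 1.3314e+06 N = 1331.4 kN

1331.4 kN


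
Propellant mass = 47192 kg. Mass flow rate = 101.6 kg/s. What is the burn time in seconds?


tb = 47192 / 101.6 = 464.5 s

464.5 s


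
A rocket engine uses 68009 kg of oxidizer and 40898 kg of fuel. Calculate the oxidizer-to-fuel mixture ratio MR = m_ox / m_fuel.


MR = 68009 / 40898 = 1.66

1.66


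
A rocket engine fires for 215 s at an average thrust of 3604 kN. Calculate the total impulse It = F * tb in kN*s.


It = 3604 * 215 = 774860 kN*s

774860 kN*s


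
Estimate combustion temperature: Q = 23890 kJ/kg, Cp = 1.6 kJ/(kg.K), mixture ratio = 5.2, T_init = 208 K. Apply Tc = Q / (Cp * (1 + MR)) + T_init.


Tc = 23890 / (1.6 * (1 + 5.2)) + 208 = 2616 K

2616 K


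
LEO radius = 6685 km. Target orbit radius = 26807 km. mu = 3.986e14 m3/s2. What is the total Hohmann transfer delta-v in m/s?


V1 = sqrt(mu/r1) = 7721.79 m/s
dV1 = V1*(sqrt(2*r2/(r1+r2)) - 1) = 2048.03 m/s
V2 = sqrt(mu/r2) = 3856.07 m/s
dV2 = V2*(1 - sqrt(2*r1/(r1+r2))) = 1419.72 m/s
Total dV = 3468 m/s

3468 m/s


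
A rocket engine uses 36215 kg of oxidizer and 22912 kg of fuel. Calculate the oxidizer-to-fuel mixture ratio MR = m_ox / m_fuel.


MR = 36215 / 22912 = 1.58

1.58


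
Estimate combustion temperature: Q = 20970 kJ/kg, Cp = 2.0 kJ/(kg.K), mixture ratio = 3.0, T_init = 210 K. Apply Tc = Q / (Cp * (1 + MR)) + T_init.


Tc = 20970 / (2.0 * (1 + 3.0)) + 210 = 2831 K

2831 K


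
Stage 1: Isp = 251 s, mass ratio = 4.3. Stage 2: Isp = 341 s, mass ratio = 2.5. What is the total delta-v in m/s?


dV1 = 251 * 9.81 * ln(4.3) = 3591.6 m/s
dV2 = 341 * 9.81 * ln(2.5) = 3065.2 m/s
Total dV = 3591.6 + 3065.2 = 6656.8 m/s ~ 6657 m/s

6657 m/s


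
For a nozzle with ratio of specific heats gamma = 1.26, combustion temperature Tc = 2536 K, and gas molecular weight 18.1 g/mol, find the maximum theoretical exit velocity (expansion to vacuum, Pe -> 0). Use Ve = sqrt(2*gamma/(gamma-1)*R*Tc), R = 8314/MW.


R = 8314 / 18.1 = 459.34 J/(kg.K)
Ve = sqrt(2 * 1.26 / (1.26 - 1) * 459.34 * 2536) = 3360 m/s

3360 m/s


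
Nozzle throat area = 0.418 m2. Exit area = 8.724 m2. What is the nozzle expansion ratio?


AR = 8.724 / 0.418 = 20.9

20.9


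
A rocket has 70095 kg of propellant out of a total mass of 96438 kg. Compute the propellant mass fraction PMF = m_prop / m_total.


PMF = 70095 / 96438 = 0.727

0.727


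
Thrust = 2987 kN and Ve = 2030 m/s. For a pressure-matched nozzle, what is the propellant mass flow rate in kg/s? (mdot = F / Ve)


mdot = F / Ve = 2987000 / 2030 = 1471.4 kg/s

1471.4 kg/s


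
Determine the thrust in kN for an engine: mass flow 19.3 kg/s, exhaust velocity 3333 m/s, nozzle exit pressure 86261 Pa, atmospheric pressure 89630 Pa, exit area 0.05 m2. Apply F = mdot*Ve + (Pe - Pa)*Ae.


F = 19.3 * 3333 + (86261 - 89630) * 0.05 = 64158.0 N = 64.2 kN

64.2 kN


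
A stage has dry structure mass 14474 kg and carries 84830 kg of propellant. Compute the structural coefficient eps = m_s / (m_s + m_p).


eps = 14474 / (14474 + 84830) = 0.1458

0.1458


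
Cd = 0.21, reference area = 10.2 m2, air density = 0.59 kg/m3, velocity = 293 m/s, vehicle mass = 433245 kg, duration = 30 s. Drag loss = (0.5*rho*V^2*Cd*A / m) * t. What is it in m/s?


D = 0.5 * 0.59 * 293^2 * 0.21 * 10.2 = 54247.12 N
a = 54247.12 / 433245 = 0.1252 m/s2
dV = 0.1252 * 30 = 3.8 m/s

3.8 m/s


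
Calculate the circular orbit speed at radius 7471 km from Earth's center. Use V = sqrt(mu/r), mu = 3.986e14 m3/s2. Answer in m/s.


V = sqrt(3.986e14 / 7471000) = 7304 m/s

7304 m/s


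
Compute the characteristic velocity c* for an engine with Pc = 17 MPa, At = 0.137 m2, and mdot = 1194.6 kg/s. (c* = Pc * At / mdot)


c* = 17e6 * 0.137 / 1194.6 = 1950 m/s

1950 m/s


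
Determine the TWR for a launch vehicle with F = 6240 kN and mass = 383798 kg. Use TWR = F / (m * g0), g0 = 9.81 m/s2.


TWR = 6240000 / (383798 * 9.81) = 1.66

1.66


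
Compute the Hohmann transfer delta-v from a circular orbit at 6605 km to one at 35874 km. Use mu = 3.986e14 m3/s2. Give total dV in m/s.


V1 = sqrt(mu/r1) = 7768.41 m/s
dV1 = V1*(sqrt(2*r2/(r1+r2)) - 1) = 2327.6 m/s
V2 = sqrt(mu/r2) = 3333.33 m/s
dV2 = V2*(1 - sqrt(2*r1/(r1+r2))) = 1474.49 m/s
Total dV = 3802 m/s

3802 m/s


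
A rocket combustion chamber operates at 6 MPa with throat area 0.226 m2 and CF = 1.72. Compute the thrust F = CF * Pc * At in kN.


F = 1.72 * 6e6 * 0.226 = 2.3323e+06 N = 2332.3 kN

2332.3 kN


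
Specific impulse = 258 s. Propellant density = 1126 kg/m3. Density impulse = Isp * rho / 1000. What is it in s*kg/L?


rho*Isp = 258 * 1126 / 1000 = 291 s*kg/L

291 s*kg/L


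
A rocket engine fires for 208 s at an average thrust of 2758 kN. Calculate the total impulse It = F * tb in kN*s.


It = 2758 * 208 = 573664 kN*s

573664 kN*s


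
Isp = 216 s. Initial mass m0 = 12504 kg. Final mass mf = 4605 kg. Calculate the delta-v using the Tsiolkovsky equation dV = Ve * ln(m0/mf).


Ve = 216 * 9.81 = 2118.96 m/s
dV = 2118.96 * ln(12504/4605) = 2117 m/s

2117 m/s


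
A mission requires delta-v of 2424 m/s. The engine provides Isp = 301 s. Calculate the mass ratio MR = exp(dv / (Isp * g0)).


Ve = 301 * 9.81 = 2952.81 m/s
MR = exp(2424 / 2952.81) = 2.273

2.273


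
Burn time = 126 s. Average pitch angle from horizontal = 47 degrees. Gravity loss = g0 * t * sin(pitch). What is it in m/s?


GL = 9.81 * 126 * sin(47 deg) = 904 m/s

904 m/s


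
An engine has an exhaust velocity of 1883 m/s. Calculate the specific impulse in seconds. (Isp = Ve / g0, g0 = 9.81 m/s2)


Isp = Ve / g0 = 1883 / 9.81 = 191.9 s

191.9 s


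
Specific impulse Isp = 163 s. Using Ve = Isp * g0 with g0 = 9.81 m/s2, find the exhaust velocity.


Ve = Isp * g0 = 163 * 9.81 = 1599.0 m/s

1599.0 m/s


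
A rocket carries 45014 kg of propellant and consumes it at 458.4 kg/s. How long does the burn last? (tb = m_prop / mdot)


tb = 45014 / 458.4 = 98.2 s

98.2 s


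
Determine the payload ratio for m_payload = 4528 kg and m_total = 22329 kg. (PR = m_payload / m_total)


PR = 4528 / 22329 = 0.2028

0.2028


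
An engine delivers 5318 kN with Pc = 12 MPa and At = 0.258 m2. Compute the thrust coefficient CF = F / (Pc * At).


CF = 5318000 / (12e6 * 0.258) = 1.72

1.72


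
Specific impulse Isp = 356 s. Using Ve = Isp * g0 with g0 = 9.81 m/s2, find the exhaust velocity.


Ve = Isp * g0 = 356 * 9.81 = 3492.4 m/s

3492.4 m/s


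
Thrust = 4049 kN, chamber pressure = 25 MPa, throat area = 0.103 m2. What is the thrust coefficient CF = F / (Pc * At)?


CF = 4049000 / (25e6 * 0.103) = 1.57

1.57


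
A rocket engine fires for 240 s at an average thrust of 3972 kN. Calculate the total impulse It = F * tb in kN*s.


It = 3972 * 240 = 953280 kN*s

953280 kN*s


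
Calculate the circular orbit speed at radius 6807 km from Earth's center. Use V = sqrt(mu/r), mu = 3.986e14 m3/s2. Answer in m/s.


V = sqrt(3.986e14 / 6807000) = 7652 m/s

7652 m/s


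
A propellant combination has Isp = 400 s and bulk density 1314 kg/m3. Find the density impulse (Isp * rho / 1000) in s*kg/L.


rho*Isp = 400 * 1314 / 1000 = 526 s*kg/L

526 s*kg/L


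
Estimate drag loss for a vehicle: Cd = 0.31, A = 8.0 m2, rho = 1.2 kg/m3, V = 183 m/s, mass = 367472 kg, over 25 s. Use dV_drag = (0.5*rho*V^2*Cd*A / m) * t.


D = 0.5 * 1.2 * 183^2 * 0.31 * 8.0 = 49831.63 N
a = 49831.63 / 367472 = 0.1356 m/s2
dV = 0.1356 * 25 = 3.4 m/s

3.4 m/s


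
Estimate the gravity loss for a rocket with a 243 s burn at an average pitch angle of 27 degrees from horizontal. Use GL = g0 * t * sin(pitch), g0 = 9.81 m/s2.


GL = 9.81 * 243 * sin(27 deg) = 1082 m/s

1082 m/s


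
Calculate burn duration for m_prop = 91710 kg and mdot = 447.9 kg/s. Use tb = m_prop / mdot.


tb = 91710 / 447.9 = 204.8 s

204.8 s


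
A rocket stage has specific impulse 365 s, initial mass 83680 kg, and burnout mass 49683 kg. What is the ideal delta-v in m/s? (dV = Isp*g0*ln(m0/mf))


Ve = 365 * 9.81 = 3580.65 m/s
dV = 3580.65 * ln(83680/49683) = 1867 m/s

1867 m/s


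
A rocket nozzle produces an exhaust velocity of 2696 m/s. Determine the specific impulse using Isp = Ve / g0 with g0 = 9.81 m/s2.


Isp = Ve / g0 = 2696 / 9.81 = 274.8 s

274.8 s


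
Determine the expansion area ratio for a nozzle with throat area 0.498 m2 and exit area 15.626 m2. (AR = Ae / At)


AR = 15.626 / 0.498 = 31.4

31.4


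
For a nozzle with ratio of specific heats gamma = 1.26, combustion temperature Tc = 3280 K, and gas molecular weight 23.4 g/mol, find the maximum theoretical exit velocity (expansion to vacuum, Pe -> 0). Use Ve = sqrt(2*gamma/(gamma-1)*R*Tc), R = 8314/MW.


R = 8314 / 23.4 = 355.3 J/(kg.K)
Ve = sqrt(2 * 1.26 / (1.26 - 1) * 355.3 * 3280) = 3361 m/s

3361 m/s


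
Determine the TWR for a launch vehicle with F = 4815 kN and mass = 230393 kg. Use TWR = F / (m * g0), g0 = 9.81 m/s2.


TWR = 4815000 / (230393 * 9.81) = 2.13

2.13


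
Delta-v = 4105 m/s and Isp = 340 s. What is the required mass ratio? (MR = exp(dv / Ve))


Ve = 340 * 9.81 = 3335.4 m/s
MR = exp(4105 / 3335.4) = 3.424

3.424


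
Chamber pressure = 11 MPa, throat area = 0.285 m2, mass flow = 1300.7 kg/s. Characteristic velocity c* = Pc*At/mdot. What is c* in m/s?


c* = 11e6 * 0.285 / 1300.7 = 2410 m/s

2410 m/s


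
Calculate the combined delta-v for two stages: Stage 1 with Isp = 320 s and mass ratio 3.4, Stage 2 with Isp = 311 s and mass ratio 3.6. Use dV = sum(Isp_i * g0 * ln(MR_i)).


dV1 = 320 * 9.81 * ln(3.4) = 3841.7 m/s
dV2 = 311 * 9.81 * ln(3.6) = 3908.0 m/s
Total dV = 3841.7 + 3908.0 = 7749.7 m/s ~ 7750 m/s

7750 m/s


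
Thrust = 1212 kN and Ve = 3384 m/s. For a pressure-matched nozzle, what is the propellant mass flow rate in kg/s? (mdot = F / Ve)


mdot = F / Ve = 1212000 / 3384 = 358.2 kg/s

358.2 kg/s


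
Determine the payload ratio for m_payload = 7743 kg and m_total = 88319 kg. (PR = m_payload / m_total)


PR = 7743 / 88319 = 0.0877

0.0877


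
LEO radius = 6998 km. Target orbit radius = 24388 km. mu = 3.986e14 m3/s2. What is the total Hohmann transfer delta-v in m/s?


V1 = sqrt(mu/r1) = 7547.13 m/s
dV1 = V1*(sqrt(2*r2/(r1+r2)) - 1) = 1861.29 m/s
V2 = sqrt(mu/r2) = 4042.78 m/s
dV2 = V2*(1 - sqrt(2*r1/(r1+r2))) = 1343.09 m/s
Total dV = 3204 m/s

3204 m/s


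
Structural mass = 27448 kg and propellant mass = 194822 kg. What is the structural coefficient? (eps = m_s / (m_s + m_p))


eps = 27448 / (27448 + 194822) = 0.1235

0.1235


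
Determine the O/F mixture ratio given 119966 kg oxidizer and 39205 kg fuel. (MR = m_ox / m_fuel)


MR = 119966 / 39205 = 3.06

3.06


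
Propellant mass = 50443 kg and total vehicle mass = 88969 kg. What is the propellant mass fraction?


PMF = 50443 / 88969 = 0.567

0.567


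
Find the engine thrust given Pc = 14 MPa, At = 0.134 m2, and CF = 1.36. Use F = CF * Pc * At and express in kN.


F = 1.36 * 14e6 * 0.134 = 2.5514e+06 N = 2551.4 kN

2551.4 kN


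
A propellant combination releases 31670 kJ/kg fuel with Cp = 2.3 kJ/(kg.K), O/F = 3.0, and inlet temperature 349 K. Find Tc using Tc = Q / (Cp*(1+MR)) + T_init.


Tc = 31670 / (2.3 * (1 + 3.0)) + 349 = 3791 K

3791 K


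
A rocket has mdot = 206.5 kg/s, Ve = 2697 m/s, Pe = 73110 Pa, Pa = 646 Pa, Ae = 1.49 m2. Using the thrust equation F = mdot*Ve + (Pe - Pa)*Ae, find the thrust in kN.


F = 206.5 * 2697 + (73110 - 646) * 1.49 = 664902.0 N = 664.9 kN

664.9 kN


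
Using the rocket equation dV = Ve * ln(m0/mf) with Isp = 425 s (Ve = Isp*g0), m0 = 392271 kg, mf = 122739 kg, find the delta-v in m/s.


Ve = 425 * 9.81 = 4169.25 m/s
dV = 4169.25 * ln(392271/122739) = 4844 m/s

4844 m/s


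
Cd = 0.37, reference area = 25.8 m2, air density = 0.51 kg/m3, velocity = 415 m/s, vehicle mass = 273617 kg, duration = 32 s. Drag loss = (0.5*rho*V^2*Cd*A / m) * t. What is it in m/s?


D = 0.5 * 0.51 * 415^2 * 0.37 * 25.8 = 419235.26 N
a = 419235.26 / 273617 = 1.5322 m/s2
dV = 1.5322 * 32 = 49.0 m/s

49.0 m/s


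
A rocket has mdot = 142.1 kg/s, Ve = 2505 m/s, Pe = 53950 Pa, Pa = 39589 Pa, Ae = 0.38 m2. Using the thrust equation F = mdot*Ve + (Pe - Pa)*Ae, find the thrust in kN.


F = 142.1 * 2505 + (53950 - 39589) * 0.38 = 361418.0 N = 361.4 kN

361.4 kN


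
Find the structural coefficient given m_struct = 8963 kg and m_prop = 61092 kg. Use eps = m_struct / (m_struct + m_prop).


eps = 8963 / (8963 + 61092) = 0.1279

0.1279


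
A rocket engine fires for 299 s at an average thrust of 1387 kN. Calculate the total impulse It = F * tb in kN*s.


It = 1387 * 299 = 414713 kN*s

414713 kN*s


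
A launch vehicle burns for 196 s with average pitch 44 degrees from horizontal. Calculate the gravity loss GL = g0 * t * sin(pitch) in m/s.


GL = 9.81 * 196 * sin(44 deg) = 1336 m/s

1336 m/s


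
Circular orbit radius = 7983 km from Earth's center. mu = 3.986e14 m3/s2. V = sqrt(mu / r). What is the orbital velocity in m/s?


V = sqrt(3.986e14 / 7983000) = 7066 m/s

7066 m/s


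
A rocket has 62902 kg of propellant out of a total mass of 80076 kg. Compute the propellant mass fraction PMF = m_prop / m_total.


PMF = 62902 / 80076 = 0.786

0.786


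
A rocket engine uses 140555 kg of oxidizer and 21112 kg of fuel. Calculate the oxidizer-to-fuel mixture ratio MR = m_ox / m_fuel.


MR = 140555 / 21112 = 6.66

6.66


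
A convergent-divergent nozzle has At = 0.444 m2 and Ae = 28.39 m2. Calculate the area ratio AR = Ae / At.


AR = 28.39 / 0.444 = 63.9

63.9


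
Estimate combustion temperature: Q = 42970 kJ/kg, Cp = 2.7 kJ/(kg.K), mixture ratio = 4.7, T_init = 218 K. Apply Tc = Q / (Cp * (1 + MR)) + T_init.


Tc = 42970 / (2.7 * (1 + 4.7)) + 218 = 3010 K

3010 K


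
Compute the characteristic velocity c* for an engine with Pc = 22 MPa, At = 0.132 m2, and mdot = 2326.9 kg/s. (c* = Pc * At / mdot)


c* = 22e6 * 0.132 / 2326.9 = 1248 m/s

1248 m/s


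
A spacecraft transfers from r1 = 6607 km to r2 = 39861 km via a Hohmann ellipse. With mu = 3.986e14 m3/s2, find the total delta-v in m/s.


V1 = sqrt(mu/r1) = 7767.24 m/s
dV1 = V1*(sqrt(2*r2/(r1+r2)) - 1) = 2406.46 m/s
V2 = sqrt(mu/r2) = 3162.24 m/s
dV2 = V2*(1 - sqrt(2*r1/(r1+r2))) = 1475.94 m/s
Total dV = 3882 m/s

3882 m/s


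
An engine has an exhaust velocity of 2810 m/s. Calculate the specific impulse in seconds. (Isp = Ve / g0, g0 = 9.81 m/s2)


Isp = Ve / g0 = 2810 / 9.81 = 286.4 s

286.4 s


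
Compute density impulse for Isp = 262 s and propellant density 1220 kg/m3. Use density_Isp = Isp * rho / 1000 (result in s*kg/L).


rho*Isp = 262 * 1220 / 1000 = 320 s*kg/L

320 s*kg/L


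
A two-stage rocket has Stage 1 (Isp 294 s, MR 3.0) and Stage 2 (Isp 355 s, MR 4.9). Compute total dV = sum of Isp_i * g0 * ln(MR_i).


dV1 = 294 * 9.81 * ln(3.0) = 3168.6 m/s
dV2 = 355 * 9.81 * ln(4.9) = 5534.6 m/s
Total dV = 3168.6 + 5534.6 = 8703.2 m/s ~ 8703 m/s

8703 m/s


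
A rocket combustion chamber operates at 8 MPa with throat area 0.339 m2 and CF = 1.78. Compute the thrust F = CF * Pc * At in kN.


F = 1.78 * 8e6 * 0.339 = 4.8274e+06 N = 4827.4 kN

4827.4 kN


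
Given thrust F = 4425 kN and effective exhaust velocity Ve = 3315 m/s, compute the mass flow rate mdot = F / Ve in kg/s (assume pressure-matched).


mdot = F / Ve = 4425000 / 3315 = 1334.8 kg/s

1334.8 kg/s


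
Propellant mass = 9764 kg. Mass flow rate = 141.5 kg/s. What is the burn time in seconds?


tb = 9764 / 141.5 = 69.0 s

69.0 s


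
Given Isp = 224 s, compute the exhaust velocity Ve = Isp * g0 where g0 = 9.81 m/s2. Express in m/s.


Ve = Isp * g0 = 224 * 9.81 = 2197.4 m/s

2197.4 m/s


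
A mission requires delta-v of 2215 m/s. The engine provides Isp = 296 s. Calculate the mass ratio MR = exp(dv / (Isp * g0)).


Ve = 296 * 9.81 = 2903.76 m/s
MR = exp(2215 / 2903.76) = 2.144

2.144


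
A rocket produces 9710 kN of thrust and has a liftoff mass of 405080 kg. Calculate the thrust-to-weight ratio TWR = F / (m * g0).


TWR = 9710000 / (405080 * 9.81) = 2.44

2.44


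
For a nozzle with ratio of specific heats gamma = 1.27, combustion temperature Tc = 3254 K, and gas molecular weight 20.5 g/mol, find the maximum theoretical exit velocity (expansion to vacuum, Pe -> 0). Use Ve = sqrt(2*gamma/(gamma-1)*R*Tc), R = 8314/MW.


R = 8314 / 20.5 = 405.56 J/(kg.K)
Ve = sqrt(2 * 1.27 / (1.27 - 1) * 405.56 * 3254) = 3523 m/s

3523 m/s


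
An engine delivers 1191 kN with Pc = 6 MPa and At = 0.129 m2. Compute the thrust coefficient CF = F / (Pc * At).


CF = 1191000 / (6e6 * 0.129) = 1.54

1.54


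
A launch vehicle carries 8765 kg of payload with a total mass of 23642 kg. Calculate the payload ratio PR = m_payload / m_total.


PR = 8765 / 23642 = 0.3707

0.3707


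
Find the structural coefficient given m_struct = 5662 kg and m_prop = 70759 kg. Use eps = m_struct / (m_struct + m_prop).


eps = 5662 / (5662 + 70759) = 0.0741

0.0741


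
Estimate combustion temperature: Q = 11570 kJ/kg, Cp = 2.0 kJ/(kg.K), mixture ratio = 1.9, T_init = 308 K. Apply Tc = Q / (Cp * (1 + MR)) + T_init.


Tc = 11570 / (2.0 * (1 + 1.9)) + 308 = 2303 K

2303 K


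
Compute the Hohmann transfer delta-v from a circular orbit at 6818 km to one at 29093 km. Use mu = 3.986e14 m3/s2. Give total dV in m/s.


V1 = sqrt(mu/r1) = 7646.1 m/s
dV1 = V1*(sqrt(2*r2/(r1+r2)) - 1) = 2086.65 m/s
V2 = sqrt(mu/r2) = 3701.47 m/s
dV2 = V2*(1 - sqrt(2*r1/(r1+r2))) = 1420.58 m/s
Total dV = 3507 m/s

3507 m/s


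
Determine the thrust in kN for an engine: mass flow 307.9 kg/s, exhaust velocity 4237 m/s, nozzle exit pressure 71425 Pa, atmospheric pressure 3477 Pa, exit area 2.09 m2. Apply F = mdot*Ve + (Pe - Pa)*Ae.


F = 307.9 * 4237 + (71425 - 3477) * 2.09 = 1.4466e+06 N = 1446.6 kN

1446.6 kN


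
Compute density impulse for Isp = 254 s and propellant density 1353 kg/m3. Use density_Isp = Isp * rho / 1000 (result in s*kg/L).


rho*Isp = 254 * 1353 / 1000 = 344 s*kg/L

344 s*kg/L


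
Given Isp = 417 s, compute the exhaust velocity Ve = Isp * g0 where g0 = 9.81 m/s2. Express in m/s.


Ve = Isp * g0 = 417 * 9.81 = 4090.8 m/s

4090.8 m/s


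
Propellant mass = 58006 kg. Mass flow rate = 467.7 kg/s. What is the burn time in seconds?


tb = 58006 / 467.7 = 124.0 s

124.0 s


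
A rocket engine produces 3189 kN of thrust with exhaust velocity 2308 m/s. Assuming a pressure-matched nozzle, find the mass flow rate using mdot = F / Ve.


mdot = F / Ve = 3189000 / 2308 = 1381.7 kg/s

1381.7 kg/s


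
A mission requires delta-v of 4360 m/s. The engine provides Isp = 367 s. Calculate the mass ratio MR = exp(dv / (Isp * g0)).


Ve = 367 * 9.81 = 3600.27 m/s
MR = exp(4360 / 3600.27) = 3.357

3.357


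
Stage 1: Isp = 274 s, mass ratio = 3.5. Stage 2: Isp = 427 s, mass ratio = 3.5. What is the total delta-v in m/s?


dV1 = 274 * 9.81 * ln(3.5) = 3367.4 m/s
dV2 = 427 * 9.81 * ln(3.5) = 5247.7 m/s
Total dV = 3367.4 + 5247.7 = 8615.1 m/s ~ 8615 m/s

8615 m/s


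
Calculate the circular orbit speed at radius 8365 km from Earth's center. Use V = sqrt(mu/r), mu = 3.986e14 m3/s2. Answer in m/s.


V = sqrt(3.986e14 / 8365000) = 6903 m/s

6903 m/s


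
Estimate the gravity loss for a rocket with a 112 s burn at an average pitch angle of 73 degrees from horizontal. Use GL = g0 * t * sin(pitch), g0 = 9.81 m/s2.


GL = 9.81 * 112 * sin(73 deg) = 1051 m/s

1051 m/s


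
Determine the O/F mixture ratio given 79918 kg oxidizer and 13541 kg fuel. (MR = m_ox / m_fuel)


MR = 79918 / 13541 = 5.9

5.9


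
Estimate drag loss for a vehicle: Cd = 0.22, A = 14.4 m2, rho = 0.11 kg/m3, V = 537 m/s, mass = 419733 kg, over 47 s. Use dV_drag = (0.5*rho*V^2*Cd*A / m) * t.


D = 0.5 * 0.11 * 537^2 * 0.22 * 14.4 = 50245.41 N
a = 50245.41 / 419733 = 0.1197 m/s2
dV = 0.1197 * 47 = 5.6 m/s

5.6 m/s


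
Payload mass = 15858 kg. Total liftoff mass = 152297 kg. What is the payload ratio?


PR = 15858 / 152297 = 0.1041

0.1041


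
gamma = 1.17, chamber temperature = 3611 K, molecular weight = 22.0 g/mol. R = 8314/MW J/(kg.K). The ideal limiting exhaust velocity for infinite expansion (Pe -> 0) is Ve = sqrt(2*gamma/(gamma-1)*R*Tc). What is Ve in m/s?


R = 8314 / 22.0 = 377.91 J/(kg.K)
Ve = sqrt(2 * 1.17 / (1.17 - 1) * 377.91 * 3611) = 4334 m/s

4334 m/s
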